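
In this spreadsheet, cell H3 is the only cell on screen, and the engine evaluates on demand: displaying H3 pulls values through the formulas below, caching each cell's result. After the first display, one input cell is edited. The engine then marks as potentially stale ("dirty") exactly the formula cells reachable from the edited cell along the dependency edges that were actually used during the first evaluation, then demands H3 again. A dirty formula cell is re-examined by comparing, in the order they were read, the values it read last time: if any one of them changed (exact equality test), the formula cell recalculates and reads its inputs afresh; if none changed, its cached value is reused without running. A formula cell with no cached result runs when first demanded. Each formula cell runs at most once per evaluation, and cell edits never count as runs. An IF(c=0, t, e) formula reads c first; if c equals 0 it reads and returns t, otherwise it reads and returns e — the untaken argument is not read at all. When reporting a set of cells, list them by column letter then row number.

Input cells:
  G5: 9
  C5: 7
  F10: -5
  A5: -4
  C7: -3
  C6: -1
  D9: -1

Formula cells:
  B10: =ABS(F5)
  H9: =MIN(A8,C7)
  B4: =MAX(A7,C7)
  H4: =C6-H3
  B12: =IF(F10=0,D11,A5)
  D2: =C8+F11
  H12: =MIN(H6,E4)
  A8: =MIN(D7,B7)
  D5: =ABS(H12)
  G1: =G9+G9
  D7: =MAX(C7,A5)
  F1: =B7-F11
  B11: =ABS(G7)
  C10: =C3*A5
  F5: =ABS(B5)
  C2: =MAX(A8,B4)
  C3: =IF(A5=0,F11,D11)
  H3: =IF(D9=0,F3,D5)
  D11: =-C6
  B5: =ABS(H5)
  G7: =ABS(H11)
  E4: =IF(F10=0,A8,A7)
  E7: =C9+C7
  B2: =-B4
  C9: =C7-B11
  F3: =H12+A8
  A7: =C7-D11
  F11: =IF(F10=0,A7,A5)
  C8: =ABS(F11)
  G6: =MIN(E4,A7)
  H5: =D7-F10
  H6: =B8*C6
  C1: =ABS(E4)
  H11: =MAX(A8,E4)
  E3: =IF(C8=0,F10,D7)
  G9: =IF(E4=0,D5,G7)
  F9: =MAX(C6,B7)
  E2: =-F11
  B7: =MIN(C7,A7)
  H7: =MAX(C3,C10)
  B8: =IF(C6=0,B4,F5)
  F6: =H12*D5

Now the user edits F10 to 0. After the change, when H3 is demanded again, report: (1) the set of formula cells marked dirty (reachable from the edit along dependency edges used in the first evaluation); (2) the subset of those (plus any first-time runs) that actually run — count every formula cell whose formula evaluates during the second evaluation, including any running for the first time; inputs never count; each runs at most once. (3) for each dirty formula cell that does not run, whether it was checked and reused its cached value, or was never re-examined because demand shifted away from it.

Dirty set: B5, B8, D5, E4, F5, H3, H5, H6, H12.
Run set: A8, B5, B7, B8, E4, F5, H5, H6, H12 (9 run).
Re-examined without running (cache reused): D5, H3.
The important point: the flipped condition pulls in fresh nodes; A8, B7 run for the first time.

Initial pass — values computed on the first demand:
  D7 = MAX(-3, -4) = -3
  D11 = -(-1) = 1
  A7 = -3 - 1 = -4
  E4 = IF(F10=0: F10=-5 -> else branch A7) = -4
  H5 = -3 - -5 = 2
  B5 = ABS(2) = 2
  F5 = ABS(2) = 2
  B8 = IF(C6=0: C6=-1 -> else branch F5) = 2
  H6 = 2 * -1 = -2
  H12 = MIN(-2, -4) = -4
  D5 = ABS(-4) = 4
  H3 = IF(D9=0: D9=-1 -> else branch D5) = 4

Second demand — change propagation:
  B7: newly demanded (no cache) — executes and yields -4.
  A8: newly demanded (no cache) — executes and yields -4.
  E4: re-runs because F10 -5->0; new result -4 (unchanged).
  H5: re-runs because F10 -5->0; new result -3.
  B5: re-runs because H5 2->-3; new result 3.
  F5: re-runs because B5 2->3; new result 3.
  B8: re-runs because F5 2->3; new result 3.
  H6: re-runs because B8 2->3; new result -3.
  H12: re-runs because H6 -2->-3; new result -4 (unchanged).
  D5: re-examined; everything it read last time is the same (H12 unchanged) — cache 4 kept, no run.
  H3: re-examined; everything it read last time is the same (D9 unchanged, D5 unchanged) — cache 4 kept, no run.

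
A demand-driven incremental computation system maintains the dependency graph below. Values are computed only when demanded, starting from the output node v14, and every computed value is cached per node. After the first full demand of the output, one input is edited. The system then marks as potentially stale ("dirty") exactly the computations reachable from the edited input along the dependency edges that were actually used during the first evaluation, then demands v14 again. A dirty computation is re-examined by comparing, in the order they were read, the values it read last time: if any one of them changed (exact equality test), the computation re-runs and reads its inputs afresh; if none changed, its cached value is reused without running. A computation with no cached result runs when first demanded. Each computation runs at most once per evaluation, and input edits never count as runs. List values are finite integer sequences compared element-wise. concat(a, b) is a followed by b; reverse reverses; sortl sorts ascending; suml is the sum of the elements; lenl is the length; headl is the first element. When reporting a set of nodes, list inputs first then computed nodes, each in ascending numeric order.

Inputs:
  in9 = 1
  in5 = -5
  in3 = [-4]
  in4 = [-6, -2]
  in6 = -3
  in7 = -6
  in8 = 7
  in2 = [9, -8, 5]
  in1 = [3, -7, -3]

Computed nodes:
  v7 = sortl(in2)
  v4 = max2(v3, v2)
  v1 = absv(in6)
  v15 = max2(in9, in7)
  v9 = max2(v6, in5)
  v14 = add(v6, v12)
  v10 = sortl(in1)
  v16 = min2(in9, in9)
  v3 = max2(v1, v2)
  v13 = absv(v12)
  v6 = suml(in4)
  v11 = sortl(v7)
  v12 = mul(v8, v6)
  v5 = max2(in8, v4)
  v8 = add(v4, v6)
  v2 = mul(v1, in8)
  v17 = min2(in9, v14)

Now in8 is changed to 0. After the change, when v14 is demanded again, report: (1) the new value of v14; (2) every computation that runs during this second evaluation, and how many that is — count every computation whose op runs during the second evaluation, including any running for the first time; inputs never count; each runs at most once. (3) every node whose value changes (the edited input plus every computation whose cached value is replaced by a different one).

New value of v14: 32.
Computations that run: v2, v3, v4, v8, v12, v14 — 6 in total.
Values that change: in8, v2, v3, v4, v8, v12, v14.

First evaluation (everything demanded from the output):
  v1 = absv(-3) = 3
  v2 = mul(3, 7) = 21
  v3 = max2(3, 21) = 21
  v4 = max2(21, 21) = 21
  v6 = suml([-6, -2]) = -8
  v8 = add(21, -8) = 13
  v12 = mul(13, -8) = -104
  v14 = add(-8, -104) = -112

Propagation after the edit:
  v2: runs — in8 7->0; result 0.
  v3: runs — v2 21->0; result 3.
  v4: runs — v3 21->3; v2 21->0; result 3.
  v8: runs — v4 21->3; result -5.
  v12: runs — v8 13->-5; result 40.
  v14: runs — v12 -104->40; result 32.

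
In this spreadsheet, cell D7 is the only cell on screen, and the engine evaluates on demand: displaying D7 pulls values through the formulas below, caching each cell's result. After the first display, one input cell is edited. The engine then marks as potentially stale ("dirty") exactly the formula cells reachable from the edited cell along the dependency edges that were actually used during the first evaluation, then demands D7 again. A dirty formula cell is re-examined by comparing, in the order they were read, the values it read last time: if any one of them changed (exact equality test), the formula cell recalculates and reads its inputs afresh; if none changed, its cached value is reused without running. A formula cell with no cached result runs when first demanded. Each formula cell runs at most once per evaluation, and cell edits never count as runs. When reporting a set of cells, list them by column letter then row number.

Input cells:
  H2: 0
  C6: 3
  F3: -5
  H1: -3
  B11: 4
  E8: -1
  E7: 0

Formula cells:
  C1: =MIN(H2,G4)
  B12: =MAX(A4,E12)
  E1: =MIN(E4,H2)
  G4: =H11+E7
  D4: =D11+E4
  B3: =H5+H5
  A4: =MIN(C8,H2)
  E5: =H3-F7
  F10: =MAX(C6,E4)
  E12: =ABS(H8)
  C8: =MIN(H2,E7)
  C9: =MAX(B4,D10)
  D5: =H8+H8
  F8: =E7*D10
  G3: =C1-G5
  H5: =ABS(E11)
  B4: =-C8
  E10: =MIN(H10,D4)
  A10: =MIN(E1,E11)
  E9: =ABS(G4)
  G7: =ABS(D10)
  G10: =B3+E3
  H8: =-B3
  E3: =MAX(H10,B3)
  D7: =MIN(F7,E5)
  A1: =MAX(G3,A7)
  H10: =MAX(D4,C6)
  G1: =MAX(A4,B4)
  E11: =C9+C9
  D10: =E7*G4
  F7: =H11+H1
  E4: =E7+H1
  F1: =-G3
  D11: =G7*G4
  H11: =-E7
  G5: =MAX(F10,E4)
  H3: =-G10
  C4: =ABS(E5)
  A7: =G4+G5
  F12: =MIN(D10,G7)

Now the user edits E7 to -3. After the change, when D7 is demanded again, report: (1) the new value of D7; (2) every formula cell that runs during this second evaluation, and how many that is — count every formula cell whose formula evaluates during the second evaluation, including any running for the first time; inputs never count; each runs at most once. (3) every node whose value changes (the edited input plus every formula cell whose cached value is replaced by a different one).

Initial pass — values computed on the first demand:
  C8 = MIN(0, 0) = 0
  B4 = -(0) = 0
  E4 = 0 + -3 = -3
  H11 = -(0) = 0
  F7 = 0 + -3 = -3
  G4 = 0 + 0 = 0
  D10 = 0 * 0 = 0
  C9 = MAX(0, 0) = 0
  E11 = 0 + 0 = 0
  G7 = ABS(0) = 0
  D11 = 0 * 0 = 0
  D4 = 0 + -3 = -3
  H5 = ABS(0) = 0
  B3 = 0 + 0 = 0
  H10 = MAX(-3, 3) = 3
  E3 = MAX(3, 0) = 3
  G10 = 0 + 3 = 3
  H3 = -(3) = -3
  E5 = -3 - -3 = 0
  D7 = MIN(-3, 0) = -3

Second demand — change propagation:
  C8: re-runs because E7 0->-3; new result -3.
  B4: re-runs because C8 0->-3; new result 3.
  E4: re-runs because E7 0->-3; new result -6.
  H11: re-runs because E7 0->-3; new result 3.
  F7: re-runs because H11 0->3; new result 0.
  G4: re-runs because H11 0->3; E7 0->-3; new result 0 (unchanged).
  D10: re-runs because E7 0->-3; new result 0 (unchanged).
  C9: re-runs because B4 0->3; new result 3.
  E11: re-runs because C9 0->3; C9 0->3; new result 6.
  G7: re-examined; everything it read last time is the same (D10 unchanged) — cache 0 kept, no run.
  D11: re-examined; everything it read last time is the same (G7 unchanged, G4 unchanged) — cache 0 kept, no run.
  D4: re-runs because E4 -3->-6; new result -6.
  H5: re-runs because E11 0->6; new result 6.
  B3: re-runs because H5 0->6; H5 0->6; new result 12.
  H10: re-runs because D4 -3->-6; new result 3 (unchanged).
  E3: re-runs because B3 0->12; new result 12.
  G10: re-runs because B3 0->12; E3 3->12; new result 24.
  H3: re-runs because G10 3->24; new result -24.
  E5: re-runs because H3 -3->-24; F7 -3->0; new result -24.
  D7: re-runs because F7 -3->0; E5 0->-24; new result -24.

The important point: at G7 every value read last time is unchanged, so the dirty flag clears without a run.

D7 now evaluates to -24.
Run set: B3, B4, C8, C9, D4, D7, D10, E3, E4, E5, E11, F7, G4, G10, H3, H5, H10, H11 (18 run).
Changed values: B3, B4, C8, C9, D4, D7, E3, E4, E5, E7, E11, F7, G10, H3, H5, H11.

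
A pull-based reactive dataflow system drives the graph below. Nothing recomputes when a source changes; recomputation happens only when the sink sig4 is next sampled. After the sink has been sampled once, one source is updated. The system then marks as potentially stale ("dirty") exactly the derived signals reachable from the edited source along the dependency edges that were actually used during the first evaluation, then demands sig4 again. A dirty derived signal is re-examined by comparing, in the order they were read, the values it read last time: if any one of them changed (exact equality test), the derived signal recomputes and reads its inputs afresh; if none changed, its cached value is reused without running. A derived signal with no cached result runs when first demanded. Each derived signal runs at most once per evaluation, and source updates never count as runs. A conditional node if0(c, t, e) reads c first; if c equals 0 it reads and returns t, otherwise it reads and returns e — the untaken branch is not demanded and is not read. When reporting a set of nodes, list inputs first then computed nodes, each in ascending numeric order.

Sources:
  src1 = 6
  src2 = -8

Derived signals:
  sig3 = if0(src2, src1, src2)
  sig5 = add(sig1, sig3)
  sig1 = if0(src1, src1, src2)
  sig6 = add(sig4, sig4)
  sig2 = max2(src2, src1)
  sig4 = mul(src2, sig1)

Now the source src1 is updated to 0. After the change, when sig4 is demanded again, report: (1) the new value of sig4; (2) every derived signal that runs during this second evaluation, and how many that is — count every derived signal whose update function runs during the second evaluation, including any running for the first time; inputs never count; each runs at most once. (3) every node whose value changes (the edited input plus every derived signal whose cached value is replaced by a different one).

New value of sig4: 0.
Derived signals that run: sig1, sig4 — 2 in total.
Values that change: src1, sig1, sig4.

First evaluation (everything demanded from the output):
  sig1 = if0(src1=6 -> else branch src2) = -8
  sig4 = mul(-8, -8) = 64

Propagation after the edit:
  sig1: runs — src1 6->0; result 0.
  sig4: runs — sig1 -8->0; result 0.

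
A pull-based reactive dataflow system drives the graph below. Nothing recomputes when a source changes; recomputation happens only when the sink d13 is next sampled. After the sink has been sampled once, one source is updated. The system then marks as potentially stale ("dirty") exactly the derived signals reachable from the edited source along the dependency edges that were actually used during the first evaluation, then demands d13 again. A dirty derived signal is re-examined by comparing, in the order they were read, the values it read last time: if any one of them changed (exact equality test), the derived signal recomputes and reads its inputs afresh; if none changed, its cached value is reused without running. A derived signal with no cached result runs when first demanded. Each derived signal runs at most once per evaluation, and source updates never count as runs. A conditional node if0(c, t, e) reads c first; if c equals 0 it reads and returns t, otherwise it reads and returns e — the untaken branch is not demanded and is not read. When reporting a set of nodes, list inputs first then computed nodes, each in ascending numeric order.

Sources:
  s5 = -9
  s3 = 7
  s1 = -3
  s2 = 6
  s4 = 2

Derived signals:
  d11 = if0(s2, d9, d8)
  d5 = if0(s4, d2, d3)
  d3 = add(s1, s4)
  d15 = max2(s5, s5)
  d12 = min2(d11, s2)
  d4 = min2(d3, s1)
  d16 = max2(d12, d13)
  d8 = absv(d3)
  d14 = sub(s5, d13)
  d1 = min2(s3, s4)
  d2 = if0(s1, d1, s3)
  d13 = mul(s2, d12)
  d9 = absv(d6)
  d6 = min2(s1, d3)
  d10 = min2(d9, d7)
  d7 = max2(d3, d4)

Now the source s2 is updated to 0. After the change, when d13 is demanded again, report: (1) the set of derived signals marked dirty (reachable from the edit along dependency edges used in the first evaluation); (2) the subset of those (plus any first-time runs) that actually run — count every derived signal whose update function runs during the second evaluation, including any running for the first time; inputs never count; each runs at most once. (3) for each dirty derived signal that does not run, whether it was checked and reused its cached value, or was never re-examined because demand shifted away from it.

Marked dirty: d11, d12, d13.
Derived signals that run: d6, d9, d11, d12, d13 — 5 in total.
Every dirty derived signal ran.
Key observation: a condition flipped, so demand reaches new nodes — d6, d9 run for the first time.

First evaluation (everything demanded from the output):
  d3 = add(-3, 2) = -1
  d8 = absv(-1) = 1
  d11 = if0(s2=6 -> else branch d8) = 1
  d12 = min2(1, 6) = 1
  d13 = mul(6, 1) = 6

Propagation after the edit:
  d6: demanded for the first time — runs, produces -3.
  d9: demanded for the first time — runs, produces 3.
  d11: runs — s2 6->0; result 3.
  d12: runs — d11 1->3; s2 6->0; result 0.
  d13: runs — s2 6->0; d12 1->0; result 0.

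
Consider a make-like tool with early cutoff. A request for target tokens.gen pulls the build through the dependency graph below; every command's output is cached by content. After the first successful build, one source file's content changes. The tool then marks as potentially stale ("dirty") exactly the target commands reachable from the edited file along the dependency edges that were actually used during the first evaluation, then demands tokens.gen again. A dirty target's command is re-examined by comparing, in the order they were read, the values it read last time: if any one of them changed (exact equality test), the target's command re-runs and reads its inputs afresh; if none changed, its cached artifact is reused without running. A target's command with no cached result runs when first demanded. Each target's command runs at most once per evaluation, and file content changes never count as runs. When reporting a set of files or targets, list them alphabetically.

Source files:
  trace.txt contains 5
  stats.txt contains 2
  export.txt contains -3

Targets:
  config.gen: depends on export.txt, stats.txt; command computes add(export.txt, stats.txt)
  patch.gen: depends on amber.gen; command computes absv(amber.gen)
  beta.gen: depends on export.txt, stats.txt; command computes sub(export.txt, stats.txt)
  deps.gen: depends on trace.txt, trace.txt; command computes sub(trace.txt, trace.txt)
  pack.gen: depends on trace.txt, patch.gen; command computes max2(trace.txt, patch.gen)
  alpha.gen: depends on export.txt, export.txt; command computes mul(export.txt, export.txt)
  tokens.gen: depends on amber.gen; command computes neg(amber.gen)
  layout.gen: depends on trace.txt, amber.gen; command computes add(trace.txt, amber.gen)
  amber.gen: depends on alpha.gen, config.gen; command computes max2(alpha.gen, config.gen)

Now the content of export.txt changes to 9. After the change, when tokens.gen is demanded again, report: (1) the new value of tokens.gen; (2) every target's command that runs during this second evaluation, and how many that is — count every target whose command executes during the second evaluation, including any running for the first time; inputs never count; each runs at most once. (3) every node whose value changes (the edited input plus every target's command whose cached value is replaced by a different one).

First demand of the output computes:
  alpha.gen = mul(-3, -3) = 9
  config.gen = add(-3, 2) = -1
  amber.gen = max2(9, -1) = 9
  tokens.gen = neg(9) = -9

After the edit, cleaning proceeds:
  alpha.gen: a read changed (export.txt -3->9; export.txt -3->9) — executes, giving 81.
  config.gen: a read changed (export.txt -3->9) — executes, giving 11.
  amber.gen: a read changed (alpha.gen 9->81; config.gen -1->11) — executes, giving 81.
  tokens.gen: a read changed (amber.gen 9->81) — executes, giving -81.

Demanding tokens.gen again yields -81.
4 target commands run: alpha.gen, amber.gen, config.gen, tokens.gen.
The nodes whose values change: alpha.gen, amber.gen, config.gen, export.txt, tokens.gen.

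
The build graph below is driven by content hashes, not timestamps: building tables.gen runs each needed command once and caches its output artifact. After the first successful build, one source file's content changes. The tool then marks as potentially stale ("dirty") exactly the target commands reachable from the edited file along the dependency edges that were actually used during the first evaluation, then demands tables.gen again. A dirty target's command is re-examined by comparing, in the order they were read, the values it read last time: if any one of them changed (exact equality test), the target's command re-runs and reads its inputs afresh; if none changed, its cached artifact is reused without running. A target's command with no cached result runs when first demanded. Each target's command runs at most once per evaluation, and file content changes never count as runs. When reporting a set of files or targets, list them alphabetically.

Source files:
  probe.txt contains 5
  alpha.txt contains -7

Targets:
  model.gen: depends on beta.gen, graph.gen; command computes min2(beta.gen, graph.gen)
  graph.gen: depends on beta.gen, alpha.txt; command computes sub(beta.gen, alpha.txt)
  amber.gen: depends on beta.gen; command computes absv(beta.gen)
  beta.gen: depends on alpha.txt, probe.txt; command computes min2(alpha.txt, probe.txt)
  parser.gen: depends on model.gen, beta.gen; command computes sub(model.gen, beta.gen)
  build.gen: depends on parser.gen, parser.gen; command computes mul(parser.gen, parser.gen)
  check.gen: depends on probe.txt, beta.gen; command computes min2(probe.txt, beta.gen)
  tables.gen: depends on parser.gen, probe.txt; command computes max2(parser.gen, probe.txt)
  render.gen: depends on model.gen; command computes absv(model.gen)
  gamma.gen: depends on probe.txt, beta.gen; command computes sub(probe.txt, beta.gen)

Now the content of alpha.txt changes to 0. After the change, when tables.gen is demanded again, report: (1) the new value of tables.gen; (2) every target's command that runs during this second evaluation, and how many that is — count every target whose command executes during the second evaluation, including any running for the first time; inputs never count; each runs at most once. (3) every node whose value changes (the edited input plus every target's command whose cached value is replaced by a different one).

Initial pass — values computed on the first demand:
  beta.gen = min2(-7, 5) = -7
  graph.gen = sub(-7, -7) = 0
  model.gen = min2(-7, 0) = -7
  parser.gen = sub(-7, -7) = 0
  tables.gen = max2(0, 5) = 5

Second demand — change propagation:
  beta.gen: re-runs because alpha.txt -7->0; new result 0.
  graph.gen: re-runs because beta.gen -7->0; alpha.txt -7->0; new result 0 (unchanged).
  model.gen: re-runs because beta.gen -7->0; new result 0.
  parser.gen: re-runs because model.gen -7->0; beta.gen -7->0; new result 0 (unchanged).
  tables.gen: re-examined; everything it read last time is the same (parser.gen unchanged, probe.txt unchanged) — cache 5 kept, no run.

The important point: at tables.gen every value read last time is unchanged, so the dirty flag clears without a run.

tables.gen now evaluates to 5.
Run set: beta.gen, graph.gen, model.gen, parser.gen (4 run).
Changed values: alpha.txt, beta.gen, model.gen.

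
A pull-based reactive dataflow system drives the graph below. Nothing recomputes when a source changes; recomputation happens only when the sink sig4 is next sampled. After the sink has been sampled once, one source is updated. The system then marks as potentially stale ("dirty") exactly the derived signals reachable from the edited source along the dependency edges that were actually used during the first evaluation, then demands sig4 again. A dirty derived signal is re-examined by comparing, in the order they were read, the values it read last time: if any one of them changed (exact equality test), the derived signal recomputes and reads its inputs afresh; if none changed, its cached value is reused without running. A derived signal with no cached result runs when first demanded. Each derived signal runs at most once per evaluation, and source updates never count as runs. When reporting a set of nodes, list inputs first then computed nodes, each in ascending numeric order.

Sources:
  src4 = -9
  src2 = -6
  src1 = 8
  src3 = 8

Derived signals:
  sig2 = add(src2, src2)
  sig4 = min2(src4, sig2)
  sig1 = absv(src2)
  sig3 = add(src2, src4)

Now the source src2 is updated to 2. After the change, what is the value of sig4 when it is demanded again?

First evaluation (everything demanded from the output):
  sig2 = add(-6, -6) = -12
  sig4 = min2(-9, -12) = -12

Propagation after the edit:
  sig2: runs — src2 -6->2; src2 -6->2; result 4.
  sig4: runs — sig2 -12->4; result -9.

New value of sig4: -9.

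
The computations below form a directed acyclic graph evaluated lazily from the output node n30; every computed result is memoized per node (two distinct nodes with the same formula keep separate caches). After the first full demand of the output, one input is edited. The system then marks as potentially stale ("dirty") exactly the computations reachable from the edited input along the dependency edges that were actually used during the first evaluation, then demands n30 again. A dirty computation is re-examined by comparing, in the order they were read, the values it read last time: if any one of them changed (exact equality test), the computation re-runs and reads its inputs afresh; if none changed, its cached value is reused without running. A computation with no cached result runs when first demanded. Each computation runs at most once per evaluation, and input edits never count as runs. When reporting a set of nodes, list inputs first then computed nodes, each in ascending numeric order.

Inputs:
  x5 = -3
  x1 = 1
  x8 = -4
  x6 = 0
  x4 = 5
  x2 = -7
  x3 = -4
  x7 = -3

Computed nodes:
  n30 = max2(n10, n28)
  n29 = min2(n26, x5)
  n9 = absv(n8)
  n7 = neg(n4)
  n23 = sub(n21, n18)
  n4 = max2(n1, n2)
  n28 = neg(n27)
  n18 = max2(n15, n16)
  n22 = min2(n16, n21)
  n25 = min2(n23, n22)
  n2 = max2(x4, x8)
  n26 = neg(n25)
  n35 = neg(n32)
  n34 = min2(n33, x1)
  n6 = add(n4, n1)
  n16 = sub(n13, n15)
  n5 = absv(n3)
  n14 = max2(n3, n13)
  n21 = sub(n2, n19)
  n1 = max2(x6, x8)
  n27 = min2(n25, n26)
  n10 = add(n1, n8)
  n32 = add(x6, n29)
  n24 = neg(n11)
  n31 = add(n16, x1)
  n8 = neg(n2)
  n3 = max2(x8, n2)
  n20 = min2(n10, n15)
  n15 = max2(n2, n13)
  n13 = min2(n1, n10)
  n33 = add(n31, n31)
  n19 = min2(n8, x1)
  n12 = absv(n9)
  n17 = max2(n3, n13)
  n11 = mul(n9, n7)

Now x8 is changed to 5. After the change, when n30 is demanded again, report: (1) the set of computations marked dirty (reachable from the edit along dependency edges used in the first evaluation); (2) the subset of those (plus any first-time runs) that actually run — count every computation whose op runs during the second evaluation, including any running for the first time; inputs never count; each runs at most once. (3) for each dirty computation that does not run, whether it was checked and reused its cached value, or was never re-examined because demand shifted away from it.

First demand of the output computes:
  n1 = max2(0, -4) = 0
  n2 = max2(5, -4) = 5
  n8 = neg(5) = -5
  n10 = add(0, -5) = -5
  n13 = min2(0, -5) = -5
  n15 = max2(5, -5) = 5
  n16 = sub(-5, 5) = -10
  n18 = max2(5, -10) = 5
  n19 = min2(-5, 1) = -5
  n21 = sub(5, -5) = 10
  n22 = min2(-10, 10) = -10
  n23 = sub(10, 5) = 5
  n25 = min2(5, -10) = -10
  n26 = neg(-10) = 10
  n27 = min2(-10, 10) = -10
  n28 = neg(-10) = 10
  n30 = max2(-5, 10) = 10

After the edit, cleaning proceeds:
  n1: a read changed (x8 -4->5) — executes, giving 5.
  n2: a read changed (x8 -4->5) — executes, giving 5 — identical to its old value.
  n8: dirty, but its reads are unchanged (n2 unchanged); cached -5 stands.
  n10: a read changed (n1 0->5) — executes, giving 0.
  n13: a read changed (n1 0->5; n10 -5->0) — executes, giving 0.
  n15: a read changed (n13 -5->0) — executes, giving 5 — identical to its old value.
  n16: a read changed (n13 -5->0) — executes, giving -5.
  n18: a read changed (n16 -10->-5) — executes, giving 5 — identical to its old value.
  n19: dirty, but its reads are unchanged (n8 unchanged, x1 unchanged); cached -5 stands.
  n21: dirty, but its reads are unchanged (n2 unchanged, n19 unchanged); cached 10 stands.
  n22: a read changed (n16 -10->-5) — executes, giving -5.
  n23: dirty, but its reads are unchanged (n21 unchanged, n18 unchanged); cached 5 stands.
  n25: a read changed (n22 -10->-5) — executes, giving -5.
  n26: a read changed (n25 -10->-5) — executes, giving 5.
  n27: a read changed (n25 -10->-5; n26 10->5) — executes, giving -5.
  n28: a read changed (n27 -10->-5) — executes, giving 5.
  n30: a read changed (n10 -5->0; n28 10->5) — executes, giving 5.

Note where the cutoff bites: n8 is checked, finds nothing changed, and keeps its cache.

The edit dirties: n1, n2, n8, n10, n13, n15, n16, n18, n19, n21, n22, n23, n25, n26, n27, n28, n30.
13 computations run: n1, n2, n10, n13, n15, n16, n18, n22, n25, n26, n27, n28, n30.
Cache hits after checking: n8, n19, n21, n23.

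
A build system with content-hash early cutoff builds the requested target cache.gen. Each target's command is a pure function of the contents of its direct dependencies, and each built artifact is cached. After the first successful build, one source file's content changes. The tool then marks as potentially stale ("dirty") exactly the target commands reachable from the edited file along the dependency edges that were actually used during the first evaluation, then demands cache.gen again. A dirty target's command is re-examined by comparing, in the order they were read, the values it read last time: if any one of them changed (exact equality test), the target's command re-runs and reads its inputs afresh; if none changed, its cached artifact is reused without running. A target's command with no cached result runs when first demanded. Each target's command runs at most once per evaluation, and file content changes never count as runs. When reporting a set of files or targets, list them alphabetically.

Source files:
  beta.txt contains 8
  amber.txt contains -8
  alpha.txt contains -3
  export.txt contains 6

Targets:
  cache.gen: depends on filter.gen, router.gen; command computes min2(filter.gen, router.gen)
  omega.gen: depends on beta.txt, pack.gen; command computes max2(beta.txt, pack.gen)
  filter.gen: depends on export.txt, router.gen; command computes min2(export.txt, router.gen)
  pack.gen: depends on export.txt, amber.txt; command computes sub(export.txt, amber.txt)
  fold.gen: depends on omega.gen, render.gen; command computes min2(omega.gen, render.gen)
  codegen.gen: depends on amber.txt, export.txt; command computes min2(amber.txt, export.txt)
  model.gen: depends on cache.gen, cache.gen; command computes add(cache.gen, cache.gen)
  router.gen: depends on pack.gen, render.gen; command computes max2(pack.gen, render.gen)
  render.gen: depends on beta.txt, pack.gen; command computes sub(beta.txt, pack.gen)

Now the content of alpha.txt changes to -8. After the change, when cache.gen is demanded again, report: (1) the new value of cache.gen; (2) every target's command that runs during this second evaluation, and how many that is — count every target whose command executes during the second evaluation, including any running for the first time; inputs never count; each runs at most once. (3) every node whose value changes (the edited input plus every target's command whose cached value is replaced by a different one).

New value of cache.gen: 6.
Target commands that run: none — 0 in total.
Values that change: alpha.txt.
Key observation: alpha.txt is never demanded by the output, so the edit triggers no recomputation at all.

First evaluation (everything demanded from the output):
  pack.gen = sub(6, -8) = 14
  render.gen = sub(8, 14) = -6
  router.gen = max2(14, -6) = 14
  filter.gen = min2(6, 14) = 6
  cache.gen = min2(6, 14) = 6

Propagation after the edit:
  alpha.txt feeds no computation that the output demands — nothing is marked dirty and nothing runs.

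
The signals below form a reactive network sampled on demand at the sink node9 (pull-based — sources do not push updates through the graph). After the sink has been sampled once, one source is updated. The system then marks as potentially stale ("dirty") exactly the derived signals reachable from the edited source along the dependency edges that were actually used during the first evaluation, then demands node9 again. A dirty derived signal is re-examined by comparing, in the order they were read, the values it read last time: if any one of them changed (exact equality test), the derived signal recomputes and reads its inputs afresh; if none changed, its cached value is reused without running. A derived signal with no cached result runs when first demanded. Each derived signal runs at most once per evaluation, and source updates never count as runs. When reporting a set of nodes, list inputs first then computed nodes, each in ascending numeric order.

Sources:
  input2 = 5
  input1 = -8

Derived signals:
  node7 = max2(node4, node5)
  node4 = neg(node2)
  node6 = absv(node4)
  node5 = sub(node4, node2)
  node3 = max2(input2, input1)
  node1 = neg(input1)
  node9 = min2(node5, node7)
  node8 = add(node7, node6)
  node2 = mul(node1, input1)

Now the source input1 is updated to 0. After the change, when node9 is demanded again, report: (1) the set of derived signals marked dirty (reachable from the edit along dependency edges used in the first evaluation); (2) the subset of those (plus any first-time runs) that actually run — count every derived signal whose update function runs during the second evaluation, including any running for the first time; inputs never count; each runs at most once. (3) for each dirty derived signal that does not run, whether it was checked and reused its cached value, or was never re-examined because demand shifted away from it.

Initial pass — values computed on the first demand:
  node1 = neg(-8) = 8
  node2 = mul(8, -8) = -64
  node4 = neg(-64) = 64
  node5 = sub(64, -64) = 128
  node7 = max2(64, 128) = 128
  node9 = min2(128, 128) = 128

Second demand — change propagation:
  node1: re-runs because input1 -8->0; new result 0.
  node2: re-runs because node1 8->0; input1 -8->0; new result 0.
  node4: re-runs because node2 -64->0; new result 0.
  node5: re-runs because node4 64->0; node2 -64->0; new result 0.
  node7: re-runs because node4 64->0; node5 128->0; new result 0.
  node9: re-runs because node5 128->0; node7 128->0; new result 0.

Dirty set: node1, node2, node4, node5, node7, node9.
Run set: node1, node2, node4, node5, node7, node9 (6 run).
All dirty derived signals ended up running.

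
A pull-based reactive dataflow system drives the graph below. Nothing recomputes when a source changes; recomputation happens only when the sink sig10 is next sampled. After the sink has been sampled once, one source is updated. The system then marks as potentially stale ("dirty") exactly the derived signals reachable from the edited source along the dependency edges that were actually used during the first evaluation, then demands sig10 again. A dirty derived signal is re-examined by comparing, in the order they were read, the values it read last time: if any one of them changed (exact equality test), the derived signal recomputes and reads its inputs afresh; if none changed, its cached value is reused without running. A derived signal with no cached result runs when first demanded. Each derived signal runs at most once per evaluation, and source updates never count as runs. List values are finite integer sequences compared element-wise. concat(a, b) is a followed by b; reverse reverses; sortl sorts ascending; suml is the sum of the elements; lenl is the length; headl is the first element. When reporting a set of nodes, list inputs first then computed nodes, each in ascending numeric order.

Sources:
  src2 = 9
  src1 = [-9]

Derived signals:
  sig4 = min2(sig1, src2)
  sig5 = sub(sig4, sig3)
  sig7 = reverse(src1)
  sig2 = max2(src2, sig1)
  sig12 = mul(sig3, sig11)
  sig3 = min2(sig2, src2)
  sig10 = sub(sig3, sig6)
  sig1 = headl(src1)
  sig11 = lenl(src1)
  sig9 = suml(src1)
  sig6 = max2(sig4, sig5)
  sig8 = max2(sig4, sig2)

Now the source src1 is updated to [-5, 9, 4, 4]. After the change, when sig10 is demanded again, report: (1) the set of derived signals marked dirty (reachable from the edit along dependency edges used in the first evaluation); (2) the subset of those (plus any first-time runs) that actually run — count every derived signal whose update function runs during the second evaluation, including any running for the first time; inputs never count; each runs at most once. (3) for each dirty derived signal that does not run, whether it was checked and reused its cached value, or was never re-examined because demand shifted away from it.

Marked dirty: sig1, sig2, sig3, sig4, sig5, sig6, sig10.
Derived signals that run: sig1, sig2, sig4, sig5, sig6, sig10 — 6 in total.
Checked but reused from cache: sig3.
Key observation: the cutoff stops propagation at sig3 — its inputs' values are unchanged, so it reuses its cache.

First evaluation (everything demanded from the output):
  sig1 = headl([-9]) = -9
  sig2 = max2(9, -9) = 9
  sig3 = min2(9, 9) = 9
  sig4 = min2(-9, 9) = -9
  sig5 = sub(-9, 9) = -18
  sig6 = max2(-9, -18) = -9
  sig10 = sub(9, -9) = 18

Propagation after the edit:
  sig1: runs — src1 [-9]->[-5, 9, 4, 4]; result -5.
  sig2: runs — sig1 -9->-5; result 9 (same value as before).
  sig3: checked — values it read are unchanged (sig2 unchanged, src2 unchanged); reused cached 9 without running.
  sig4: runs — sig1 -9->-5; result -5.
  sig5: runs — sig4 -9->-5; result -14.
  sig6: runs — sig4 -9->-5; sig5 -18->-14; result -5.
  sig10: runs — sig6 -9->-5; result 14.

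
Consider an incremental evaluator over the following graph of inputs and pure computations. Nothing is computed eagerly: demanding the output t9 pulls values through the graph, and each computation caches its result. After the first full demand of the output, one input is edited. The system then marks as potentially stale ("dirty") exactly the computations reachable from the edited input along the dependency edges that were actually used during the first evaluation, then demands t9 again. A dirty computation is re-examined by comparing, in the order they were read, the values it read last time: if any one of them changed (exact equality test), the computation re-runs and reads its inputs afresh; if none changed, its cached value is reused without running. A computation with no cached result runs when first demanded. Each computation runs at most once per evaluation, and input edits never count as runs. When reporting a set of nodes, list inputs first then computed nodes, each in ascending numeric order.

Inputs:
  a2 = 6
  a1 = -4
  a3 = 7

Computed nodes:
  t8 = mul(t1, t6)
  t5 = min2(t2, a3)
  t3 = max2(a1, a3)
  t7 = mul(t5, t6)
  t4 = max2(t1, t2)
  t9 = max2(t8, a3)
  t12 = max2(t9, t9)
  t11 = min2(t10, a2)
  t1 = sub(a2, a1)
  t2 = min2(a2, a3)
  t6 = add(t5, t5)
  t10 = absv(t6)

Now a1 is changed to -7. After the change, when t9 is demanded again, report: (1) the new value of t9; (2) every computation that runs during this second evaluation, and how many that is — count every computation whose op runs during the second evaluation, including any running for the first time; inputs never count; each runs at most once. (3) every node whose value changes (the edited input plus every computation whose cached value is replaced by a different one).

Initial pass — values computed on the first demand:
  t1 = sub(6, -4) = 10
  t2 = min2(6, 7) = 6
  t5 = min2(6, 7) = 6
  t6 = add(6, 6) = 12
  t8 = mul(10, 12) = 120
  t9 = max2(120, 7) = 120

Second demand — change propagation:
  t1: re-runs because a1 -4->-7; new result 13.
  t8: re-runs because t1 10->13; new result 156.
  t9: re-runs because t8 120->156; new result 156.

t9 now evaluates to 156.
Run set: t1, t8, t9 (3 run).
Changed values: a1, t1, t8, t9.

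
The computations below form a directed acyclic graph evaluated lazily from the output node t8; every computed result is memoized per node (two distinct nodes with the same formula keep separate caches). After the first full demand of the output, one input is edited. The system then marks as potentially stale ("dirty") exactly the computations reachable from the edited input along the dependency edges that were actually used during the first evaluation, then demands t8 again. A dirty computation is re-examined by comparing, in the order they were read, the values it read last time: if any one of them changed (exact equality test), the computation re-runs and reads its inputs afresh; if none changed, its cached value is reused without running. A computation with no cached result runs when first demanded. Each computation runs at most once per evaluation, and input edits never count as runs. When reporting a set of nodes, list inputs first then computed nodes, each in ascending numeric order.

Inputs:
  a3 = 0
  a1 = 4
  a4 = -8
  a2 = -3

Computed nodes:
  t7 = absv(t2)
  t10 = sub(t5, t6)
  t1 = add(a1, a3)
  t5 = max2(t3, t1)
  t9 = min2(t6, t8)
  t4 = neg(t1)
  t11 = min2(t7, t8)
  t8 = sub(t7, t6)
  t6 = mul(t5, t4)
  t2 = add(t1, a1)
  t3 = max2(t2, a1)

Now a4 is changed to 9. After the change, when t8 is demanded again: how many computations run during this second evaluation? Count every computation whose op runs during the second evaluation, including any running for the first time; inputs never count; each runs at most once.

0 computations run: none.
Note the shortcut — nothing in the graph depends on a4 at all, so no recomputation happens.

First demand of the output computes:
  t1 = add(4, 0) = 4
  t2 = add(4, 4) = 8
  t3 = max2(8, 4) = 8
  t4 = neg(4) = -4
  t5 = max2(8, 4) = 8
  t6 = mul(8, -4) = -32
  t7 = absv(8) = 8
  t8 = sub(8, -32) = 40

After the edit, cleaning proceeds:
  no node depends on a4 at all; the second demand re-runs nothing.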